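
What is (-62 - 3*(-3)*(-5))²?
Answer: 11449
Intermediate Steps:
(-62 - 3*(-3)*(-5))² = (-62 + 9*(-5))² = (-62 - 45)² = (-107)² = 11449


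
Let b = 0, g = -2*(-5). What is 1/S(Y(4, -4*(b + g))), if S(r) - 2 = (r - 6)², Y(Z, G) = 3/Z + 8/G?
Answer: 400/12681 ≈ 0.031543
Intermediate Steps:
g = 10
S(r) = 2 + (-6 + r)² (S(r) = 2 + (r - 6)² = 2 + (-6 + r)²)
1/S(Y(4, -4*(b + g))) = 1/(2 + (-6 + (3/4 + 8/((-4*(0 + 10)))))²) = 1/(2 + (-6 + (3*(¼) + 8/((-4*10))))²) = 1/(2 + (-6 + (¾ + 8/(-40)))²) = 1/(2 + (-6 + (¾ + 8*(-1/40)))²) = 1/(2 + (-6 + (¾ - ⅕))²) = 1/(2 + (-6 + 11/20)²) = 1/(2 + (-109/20)²) = 1/(2 + 11881/400) = 1/(12681/400) = 400/12681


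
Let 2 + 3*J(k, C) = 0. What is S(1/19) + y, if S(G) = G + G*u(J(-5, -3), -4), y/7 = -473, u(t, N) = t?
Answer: -188726/57 ≈ -3311.0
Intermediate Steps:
J(k, C) = -2/3 (J(k, C) = -2/3 + (1/3)*0 = -2/3 + 0 = -2/3)
y = -3311 (y = 7*(-473) = -3311)
S(G) = G/3 (S(G) = G + G*(-2/3) = G - 2*G/3 = G/3)
S(1/19) + y = (1/3)/19 - 3311 = (1/3)*(1/19) - 3311 = 1/57 - 3311 = -188726/57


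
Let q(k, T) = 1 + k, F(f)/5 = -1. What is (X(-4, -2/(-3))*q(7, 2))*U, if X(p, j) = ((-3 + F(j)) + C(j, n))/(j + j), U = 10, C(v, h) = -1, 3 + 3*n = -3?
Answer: -540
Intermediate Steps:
n = -2 (n = -1 + (1/3)*(-3) = -1 - 1 = -2)
F(f) = -5 (F(f) = 5*(-1) = -5)
X(p, j) = -9/(2*j) (X(p, j) = ((-3 - 5) - 1)/(j + j) = (-8 - 1)/((2*j)) = -9/(2*j))
(X(-4, -2/(-3))*q(7, 2))*U = ((-9/(2*((-2/(-3)))))*(1 + 7))*10 = (-9/(2*((-2*(-1/3))))*8)*10 = (-9/(2*2/3)*8)*10 = (-9/2*3/2*8)*10 = -27/4*8*10 = -54*10 = -540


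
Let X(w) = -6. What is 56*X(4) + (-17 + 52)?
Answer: -301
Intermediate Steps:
56*X(4) + (-17 + 52) = 56*(-6) + (-17 + 52) = -336 + 35 = -301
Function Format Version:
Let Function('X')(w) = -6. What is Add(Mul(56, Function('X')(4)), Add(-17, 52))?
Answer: -301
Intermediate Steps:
Add(Mul(56, Function('X')(4)), Add(-17, 52)) = Add(Mul(56, -6), Add(-17, 52)) = Add(-336, 35) = -301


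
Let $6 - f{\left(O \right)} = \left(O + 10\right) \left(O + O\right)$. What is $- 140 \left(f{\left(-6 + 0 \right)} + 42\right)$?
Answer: $-13440$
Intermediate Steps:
$f{\left(O \right)} = 6 - 2 O \left(10 + O\right)$ ($f{\left(O \right)} = 6 - \left(O + 10\right) \left(O + O\right) = 6 - \left(10 + O\right) 2 O = 6 - 2 O \left(10 + O\right)$)
$- 140 \left(f{\left(-6 + 0 \right)} + 42\right) = - 140 \left(\left(6 - 20 \left(-6 + 0\right) - 2 \left(-6 + 0\right)^{2}\right) + 42\right) = - 140 \left(\left(6 - -120 - 2 \left(-6\right)^{2}\right) + 42\right) = - 140 \left(\left(6 + 120 - 72\right) + 42\right) = - 140 \left(54 + 42\right) = \left(-140\right) 96 = -13440$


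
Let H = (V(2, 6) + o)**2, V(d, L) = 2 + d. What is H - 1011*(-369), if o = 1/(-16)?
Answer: 95507073/256 ≈ 3.7307e+5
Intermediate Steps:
o = -1/16 ≈ -0.062500
H = 3969/256 (H = ((2 + 2) - 1/16)**2 = (4 - 1/16)**2 = (63/16)**2 = 3969/256 ≈ 15.504)
H - 1011*(-369) = 3969/256 - 1011*(-369) = 3969/256 + 373059 = 95507073/256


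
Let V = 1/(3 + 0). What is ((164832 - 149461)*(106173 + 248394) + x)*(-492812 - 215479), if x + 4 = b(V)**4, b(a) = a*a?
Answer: -938033680227456922/243 ≈ -3.8602e+15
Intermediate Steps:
V = 1/3 ≈ 0.33333
b(a) = a**2
x = -26243/6561 (x = -4 + ((1/3)**2)**4 = -4 + (1/9)**4 = -4 + 1/6561 = -26243/6561 ≈ -3.9998)
((164832 - 149461)*(106173 + 248394) + x)*(-492812 - 215479) = ((164832 - 149461)*(106173 + 248394) - 26243/6561)*(-492812 - 215479) = (15371*354567 - 26243/6561)*(-708291) = (5450049357 - 26243/6561)*(-708291) = (35757773805034/6561)*(-708291) = -938033680227456922/243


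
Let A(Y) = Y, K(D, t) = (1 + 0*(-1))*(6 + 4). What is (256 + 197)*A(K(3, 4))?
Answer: 4530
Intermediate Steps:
K(D, t) = 10 (K(D, t) = (1 + 0)*10 = 1*10 = 10)
(256 + 197)*A(K(3, 4)) = (256 + 197)*10 = 453*10 = 4530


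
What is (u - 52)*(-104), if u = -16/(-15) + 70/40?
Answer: 76726/15 ≈ 5115.1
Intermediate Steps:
u = 169/60 (u = -16*(-1/15) + 70*(1/40) = 16/15 + 7/4 = 169/60 ≈ 2.8167)
(u - 52)*(-104) = (169/60 - 52)*(-104) = -2951/60*(-104) = 76726/15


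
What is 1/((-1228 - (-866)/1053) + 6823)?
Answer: 1053/5892401 ≈ 0.00017870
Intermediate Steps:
1/((-1228 - (-866)/1053) + 6823) = 1/((-1228 - 1*(-866/1053)) + 6823) = 1/((-1228 + 866/1053) + 6823) = 1/(-1292218/1053 + 6823) = 1/(5892401/1053) = 1053/5892401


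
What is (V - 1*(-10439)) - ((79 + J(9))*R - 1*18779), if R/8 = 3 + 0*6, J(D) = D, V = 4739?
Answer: 31845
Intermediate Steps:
R = 24 (R = 8*(3 + 0*6) = 8*(3 + 0) = 8*3 = 24)
(V - 1*(-10439)) - ((79 + J(9))*R - 1*18779) = (4739 - 1*(-10439)) - ((79 + 9)*24 - 1*18779) = (4739 + 10439) - (88*24 - 18779) = 15178 - (2112 - 18779) = 15178 - 1*(-16667) = 15178 + 16667 = 31845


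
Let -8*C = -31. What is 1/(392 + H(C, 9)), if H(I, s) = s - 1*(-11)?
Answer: 1/412 ≈ 0.0024272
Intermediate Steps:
C = 31/8 (C = -⅛*(-31) = 31/8 ≈ 3.8750)
H(I, s) = 11 + s (H(I, s) = s + 11 = 11 + s)
1/(392 + H(C, 9)) = 1/(392 + (11 + 9)) = 1/(392 + 20) = 1/412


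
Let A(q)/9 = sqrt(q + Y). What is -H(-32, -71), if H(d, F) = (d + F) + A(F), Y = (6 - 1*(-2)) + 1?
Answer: 103 - 9*I*sqrt(62) ≈ 103.0 - 70.866*I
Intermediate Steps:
Y = 9 (Y = (6 + 2) + 1 = 8 + 1 = 9)
A(q) = 9*sqrt(9 + q) (A(q) = 9*sqrt(q + 9) = 9*sqrt(9 + q))
H(d, F) = F + d + 9*sqrt(9 + F) (H(d, F) = (d + F) + 9*sqrt(9 + F) = (F + d) + 9*sqrt(9 + F) = F + d + 9*sqrt(9 + F))
-H(-32, -71) = -(-71 - 32 + 9*sqrt(9 - 71)) = -(-71 - 32 + 9*sqrt(-62)) = -(-71 - 32 + 9*(I*sqrt(62))) = -(-71 - 32 + 9*I*sqrt(62)) = -(-103 + 9*I*sqrt(62)) = 103 - 9*I*sqrt(62)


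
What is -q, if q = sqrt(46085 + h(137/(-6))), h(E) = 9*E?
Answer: -sqrt(183518)/2 ≈ -214.20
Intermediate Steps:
q = sqrt(183518)/2 (q = sqrt(46085 + 9*(137/(-6))) = sqrt(46085 + 9*(137*(-1/6))) = sqrt(46085 + 9*(-137/6)) = sqrt(46085 - 411/2) = sqrt(91759/2) = sqrt(183518)/2 ≈ 214.20)
-q = -sqrt(183518)/2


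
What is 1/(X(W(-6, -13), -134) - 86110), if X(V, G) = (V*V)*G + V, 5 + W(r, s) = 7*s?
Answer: -1/1321150 ≈ -7.5692e-7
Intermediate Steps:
W(r, s) = -5 + 7*s
X(V, G) = V + G*V**2 (X(V, G) = V**2*G + V = G*V**2 + V = V + G*V**2)
1/(X(W(-6, -13), -134) - 86110) = 1/((-5 + 7*(-13))*(1 - 134*(-5 + 7*(-13))) - 86110) = 1/((-5 - 91)*(1 - 134*(-5 - 91)) - 86110) = 1/(-96*(1 - 134*(-96)) - 86110) = 1/(-96*(1 + 12864) - 86110) = 1/(-96*12865 - 86110) = 1/(-1235040 - 86110) = 1/(-1321150) = -1/1321150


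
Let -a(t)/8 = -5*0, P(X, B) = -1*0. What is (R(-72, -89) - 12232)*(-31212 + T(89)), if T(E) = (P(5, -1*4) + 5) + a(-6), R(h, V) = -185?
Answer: 387497319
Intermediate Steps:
P(X, B) = 0
a(t) = 0 (a(t) = -(-40)*0 = -8*0 = 0)
T(E) = 5 (T(E) = (0 + 5) + 0 = 5 + 0 = 5)
(R(-72, -89) - 12232)*(-31212 + T(89)) = (-185 - 12232)*(-31212 + 5) = -12417*(-31207) = 387497319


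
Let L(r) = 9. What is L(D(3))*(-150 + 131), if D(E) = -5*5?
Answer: -171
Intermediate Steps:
D(E) = -25
L(D(3))*(-150 + 131) = 9*(-150 + 131) = 9*(-19) = -171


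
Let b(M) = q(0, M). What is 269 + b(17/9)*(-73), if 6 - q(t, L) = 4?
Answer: 123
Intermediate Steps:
q(t, L) = 2 (q(t, L) = 6 - 1*4 = 6 - 4 = 2)
b(M) = 2
269 + b(17/9)*(-73) = 269 + 2*(-73) = 269 - 146 = 123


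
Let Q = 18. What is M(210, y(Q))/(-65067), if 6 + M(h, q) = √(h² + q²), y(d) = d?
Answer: 2/21689 - 2*√1234/21689 ≈ -0.0031471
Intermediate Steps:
M(h, q) = -6 + √(h² + q²)
M(210, y(Q))/(-65067) = (-6 + √(210² + 18²))/(-65067) = (-6 + √(44100 + 324))*(-1/65067) = (-6 + √44424)*(-1/65067) = (-6 + 6*√1234)*(-1/65067) = 2/21689 - 2*√1234/21689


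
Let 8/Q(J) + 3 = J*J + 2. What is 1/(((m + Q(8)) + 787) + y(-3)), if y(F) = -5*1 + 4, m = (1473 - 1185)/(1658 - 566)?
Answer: 819/644054 ≈ 0.0012716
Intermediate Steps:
Q(J) = 8/(-1 + J²) (Q(J) = 8/(-3 + (J*J + 2)) = 8/(-3 + (J² + 2)) = 8/(-3 + (2 + J²)) = 8/(-1 + J²))
m = 24/91 (m = 288/1092 = 288*(1/1092) = 24/91 ≈ 0.26374)
y(F) = -1 (y(F) = -5 + 4 = -1)
1/(((m + Q(8)) + 787) + y(-3)) = 1/(((24/91 + 8/(-1 + 8²)) + 787) - 1) = 1/(((24/91 + 8/(-1 + 64)) + 787) - 1) = 1/(((24/91 + 8/63) + 787) - 1) = 1/((320/819 + 787) - 1) = 1/(644873/819 - 1) = 1/(644054/819) = 819/644054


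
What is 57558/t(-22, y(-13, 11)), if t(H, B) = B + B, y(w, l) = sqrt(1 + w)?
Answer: -9593*I*sqrt(3)/2 ≈ -8307.8*I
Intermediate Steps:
t(H, B) = 2*B
57558/t(-22, y(-13, 11)) = 57558/((2*sqrt(1 - 13))) = 57558/((2*sqrt(-12))) = 57558/((2*(2*I*sqrt(3)))) = 57558/((4*I*sqrt(3))) = 57558*(-I*sqrt(3)/12) = -9593*I*sqrt(3)/2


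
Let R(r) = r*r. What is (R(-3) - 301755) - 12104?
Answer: -313850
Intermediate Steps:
R(r) = r²
(R(-3) - 301755) - 12104 = ((-3)² - 301755) - 12104 = (9 - 301755) - 12104 = -301746 - 12104 = -313850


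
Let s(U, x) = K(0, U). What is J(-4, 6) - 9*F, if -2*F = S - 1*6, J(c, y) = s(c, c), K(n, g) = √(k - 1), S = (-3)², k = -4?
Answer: 27/2 + I*√5 ≈ 13.5 + 2.2361*I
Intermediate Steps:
S = 9
K(n, g) = I*√5 (K(n, g) = √(-4 - 1) = √(-5) = I*√5)
s(U, x) = I*√5
J(c, y) = I*√5
F = -3/2 (F = -(9 - 1*6)/2 = -(9 - 6)/2 = -½*3 = -3/2 ≈ -1.5000)
J(-4, 6) - 9*F = I*√5 - 9*(-3/2) = I*√5 + 27/2 = 27/2 + I*√5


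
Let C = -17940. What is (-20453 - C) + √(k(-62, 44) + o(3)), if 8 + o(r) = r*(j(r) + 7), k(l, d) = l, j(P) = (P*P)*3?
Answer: -2513 + 4*√2 ≈ -2507.3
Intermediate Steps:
j(P) = 3*P² (j(P) = P²*3 = 3*P²)
o(r) = -8 + r*(7 + 3*r²) (o(r) = -8 + r*(3*r² + 7) = -8 + r*(7 + 3*r²))
(-20453 - C) + √(k(-62, 44) + o(3)) = (-20453 - 1*(-17940)) + √(-62 + (-8 + 3*3³ + 7*3)) = (-20453 + 17940) + √(-62 + (-8 + 3*27 + 21)) = -2513 + √(-62 + (-8 + 81 + 21)) = -2513 + √(-62 + 94) = -2513 + √32 = -2513 + 4*√2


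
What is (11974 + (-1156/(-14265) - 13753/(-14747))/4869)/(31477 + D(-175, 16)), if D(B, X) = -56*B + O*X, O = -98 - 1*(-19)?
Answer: 12264631164266807/40984188929653635 ≈ 0.29925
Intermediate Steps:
O = -79 (O = -98 + 19 = -79)
D(B, X) = -79*X - 56*B (D(B, X) = -56*B - 79*X = -79*X - 56*B)
(11974 + (-1156/(-14265) - 13753/(-14747))/4869)/(31477 + D(-175, 16)) = (11974 + (-1156/(-14265) - 13753/(-14747))/4869)/(31477 + (-79*16 - 56*(-175))) = (11974 + (-1156*(-1/14265) - 13753*(-1/14747))*(1/4869))/(31477 + (-1264 + 9800)) = (11974 + (1156/14265 + 13753/14747)*(1/4869))/(31477 + 8536) = (11974 + (213234077/210365955)*(1/4869))/40013 = (11974 + 213234077/1024271834895)*(1/40013) = (12264631164266807/1024271834895)*(1/40013) = 12264631164266807/40984188929653635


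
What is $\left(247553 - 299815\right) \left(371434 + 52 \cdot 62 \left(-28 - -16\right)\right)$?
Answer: $-17389971452$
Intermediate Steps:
$\left(247553 - 299815\right) \left(371434 + 52 \cdot 62 \left(-28 - -16\right)\right) = - 52262 \left(371434 + 3224 \left(-28 + 16\right)\right) = - 52262 \left(371434 + 3224 \left(-12\right)\right) = - 52262 \left(371434 - 38688\right) = \left(-52262\right) 332746 = -17389971452$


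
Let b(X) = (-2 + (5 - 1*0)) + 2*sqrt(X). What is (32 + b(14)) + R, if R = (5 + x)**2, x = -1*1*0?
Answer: 60 + 2*sqrt(14) ≈ 67.483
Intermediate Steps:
x = 0 (x = -1*0 = 0)
b(X) = 3 + 2*sqrt(X) (b(X) = (-2 + (5 + 0)) + 2*sqrt(X) = (-2 + 5) + 2*sqrt(X) = 3 + 2*sqrt(X))
R = 25 (R = (5 + 0)**2 = 5**2 = 25)
(32 + b(14)) + R = (32 + (3 + 2*sqrt(14))) + 25 = (35 + 2*sqrt(14)) + 25 = 60 + 2*sqrt(14)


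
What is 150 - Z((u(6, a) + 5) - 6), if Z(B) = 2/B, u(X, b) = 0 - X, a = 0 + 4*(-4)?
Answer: 1052/7 ≈ 150.29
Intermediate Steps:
a = -16 (a = 0 - 16 = -16)
u(X, b) = -X
150 - Z((u(6, a) + 5) - 6) = 150 - 2/((-1*6 + 5) - 6) = 150 - 2/((-6 + 5) - 6) = 150 - 2/(-1 - 6) = 150 - 2/(-7) = 150 - 2*(-1)/7 = 150 - 1*(-2/7) = 150 + 2/7 = 1052/7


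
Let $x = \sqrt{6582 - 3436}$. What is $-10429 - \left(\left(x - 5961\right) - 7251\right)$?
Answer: $2783 - 11 \sqrt{26} \approx 2726.9$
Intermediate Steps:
$x = 11 \sqrt{26}$ ($x = \sqrt{3146} = 11 \sqrt{26} \approx 56.089$)
$-10429 - \left(\left(x - 5961\right) - 7251\right) = -10429 - \left(\left(11 \sqrt{26} - 5961\right) - 7251\right) = -10429 - \left(\left(-5961 + 11 \sqrt{26}\right) - 7251\right) = -10429 - \left(-13212 + 11 \sqrt{26}\right) = -10429 + \left(13212 - 11 \sqrt{26}\right) = 2783 - 11 \sqrt{26}$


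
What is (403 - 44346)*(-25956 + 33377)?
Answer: -326101003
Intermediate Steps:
(403 - 44346)*(-25956 + 33377) = -43943*7421 = -326101003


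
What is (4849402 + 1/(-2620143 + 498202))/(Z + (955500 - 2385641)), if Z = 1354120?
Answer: -10290144929281/161312076761 ≈ -63.790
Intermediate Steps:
(4849402 + 1/(-2620143 + 498202))/(Z + (955500 - 2385641)) = (4849402 + 1/(-2620143 + 498202))/(1354120 + (955500 - 2385641)) = (4849402 + 1/(-2121941))/(1354120 - 1430141) = (4849402 - 1/2121941)/(-76021) = (10290144929281/2121941)*(-1/76021) = -10290144929281/161312076761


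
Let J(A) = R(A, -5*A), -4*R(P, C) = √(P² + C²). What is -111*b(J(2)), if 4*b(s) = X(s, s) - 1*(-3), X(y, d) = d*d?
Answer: -2109/8 ≈ -263.63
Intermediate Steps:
X(y, d) = d²
R(P, C) = -√(C² + P²)/4 (R(P, C) = -√(P² + C²)/4 = -√(C² + P²)/4)
J(A) = -√26*√(A²)/4 (J(A) = -√((-5*A)² + A²)/4 = -√(25*A² + A²)/4 = -√26*√(A²)/4)
b(s) = ¾ + s²/4 (b(s) = (s² - 1*(-3))/4 = (s² + 3)/4 = (3 + s²)/4 = ¾ + s²/4)
-111*b(J(2)) = -111*(¾ + (-√26*√(2²)/4)²/4) = -111*(¾ + (-√26*√4/4)²/4) = -111*(¾ + (-¼*√26*2)²/4) = -111*(¾ + (-√26/2)²/4) = -111*(¾ + (¼)*(13/2)) = -111*(¾ + 13/8) = -111*19/8 = -2109/8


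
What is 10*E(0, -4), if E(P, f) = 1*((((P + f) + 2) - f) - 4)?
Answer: -20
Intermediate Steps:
E(P, f) = -2 + P (E(P, f) = 1*(((2 + P + f) - f) - 4) = 1*((2 + P) - 4) = 1*(-2 + P) = -2 + P)
10*E(0, -4) = 10*(-2 + 0) = 10*(-2) = -20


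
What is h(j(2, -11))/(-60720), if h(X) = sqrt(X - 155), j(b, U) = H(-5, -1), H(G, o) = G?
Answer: -I*sqrt(10)/15180 ≈ -0.00020832*I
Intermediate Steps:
j(b, U) = -5
h(X) = sqrt(-155 + X)
h(j(2, -11))/(-60720) = sqrt(-155 - 5)/(-60720) = sqrt(-160)*(-1/60720) = (4*I*sqrt(10))*(-1/60720) = -I*sqrt(10)/15180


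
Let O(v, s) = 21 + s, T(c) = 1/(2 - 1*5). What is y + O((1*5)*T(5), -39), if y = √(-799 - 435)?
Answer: -18 + I*√1234 ≈ -18.0 + 35.128*I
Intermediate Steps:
T(c) = -⅓ (T(c) = 1/(2 - 5) = 1/(-3) = -⅓)
y = I*√1234 (y = √(-1234) = I*√1234 ≈ 35.128*I)
y + O((1*5)*T(5), -39) = I*√1234 + (21 - 39) = I*√1234 - 18 = -18 + I*√1234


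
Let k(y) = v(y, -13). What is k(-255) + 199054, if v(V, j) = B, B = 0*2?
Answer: 199054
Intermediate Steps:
B = 0
v(V, j) = 0
k(y) = 0
k(-255) + 199054 = 0 + 199054 = 199054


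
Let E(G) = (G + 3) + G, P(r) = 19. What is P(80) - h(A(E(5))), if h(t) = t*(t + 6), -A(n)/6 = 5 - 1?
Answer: -413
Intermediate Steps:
E(G) = 3 + 2*G (E(G) = (3 + G) + G = 3 + 2*G)
A(n) = -24 (A(n) = -6*(5 - 1) = -6*4 = -24)
h(t) = t*(6 + t)
P(80) - h(A(E(5))) = 19 - (-24)*(6 - 24) = 19 - (-24)*(-18) = 19 - 1*432 = 19 - 432 = -413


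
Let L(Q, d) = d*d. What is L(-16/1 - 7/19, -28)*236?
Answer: 185024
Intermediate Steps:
L(Q, d) = d²
L(-16/1 - 7/19, -28)*236 = (-28)²*236 = 784*236 = 185024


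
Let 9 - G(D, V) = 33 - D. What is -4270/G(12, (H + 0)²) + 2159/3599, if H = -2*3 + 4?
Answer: 7696819/21594 ≈ 356.43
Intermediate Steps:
H = -2 (H = -6 + 4 = -2)
G(D, V) = -24 + D (G(D, V) = 9 - (33 - D) = 9 + (-33 + D) = -24 + D)
-4270/G(12, (H + 0)²) + 2159/3599 = -4270/(-24 + 12) + 2159/3599 = -4270/(-12) + 2159*(1/3599) = -4270*(-1/12) + 2159/3599 = 2135/6 + 2159/3599 = 7696819/21594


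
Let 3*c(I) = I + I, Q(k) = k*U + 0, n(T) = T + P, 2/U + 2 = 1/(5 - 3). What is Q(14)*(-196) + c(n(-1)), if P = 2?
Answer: 10978/3 ≈ 3659.3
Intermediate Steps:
U = -4/3 (U = 2/(-2 + 1/(5 - 3)) = 2/(-2 + 1/2) = 2/(-2 + ½) = 2/(-3/2) = 2*(-⅔) = -4/3 ≈ -1.3333)
n(T) = 2 + T (n(T) = T + 2 = 2 + T)
Q(k) = -4*k/3 (Q(k) = k*(-4/3) + 0 = -4*k/3 + 0 = -4*k/3)
c(I) = 2*I/3 (c(I) = (I + I)/3 = (2*I)/3 = 2*I/3)
Q(14)*(-196) + c(n(-1)) = -4/3*14*(-196) + 2*(2 - 1)/3 = -56/3*(-196) + (⅔)*1 = 10976/3 + ⅔ = 10978/3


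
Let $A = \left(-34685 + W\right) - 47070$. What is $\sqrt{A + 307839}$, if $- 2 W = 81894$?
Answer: $\sqrt{185137} \approx 430.28$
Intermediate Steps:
$W = -40947$ ($W = \left(- \frac{1}{2}\right) 81894 = -40947$)
$A = -122702$ ($A = \left(-34685 - 40947\right) - 47070 = -75632 - 47070 = -122702$)
$\sqrt{A + 307839} = \sqrt{-122702 + 307839} = \sqrt{185137}$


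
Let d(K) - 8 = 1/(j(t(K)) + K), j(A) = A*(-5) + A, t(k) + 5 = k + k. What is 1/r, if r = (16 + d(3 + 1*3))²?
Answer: 484/277729 ≈ 0.0017427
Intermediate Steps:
t(k) = -5 + 2*k (t(k) = -5 + (k + k) = -5 + 2*k)
j(A) = -4*A (j(A) = -5*A + A = -4*A)
d(K) = 8 + 1/(20 - 7*K) (d(K) = 8 + 1/(-4*(-5 + 2*K) + K) = 8 + 1/((20 - 8*K) + K) = 8 + 1/(20 - 7*K))
r = 277729/484 (r = (16 + 7*(23 - 8*(3 + 1*3))/(20 - 7*(3 + 1*3)))² = (16 + 7*(23 - 8*(3 + 3))/(20 - 7*(3 + 3)))² = (16 + 7*(23 - 8*6)/(20 - 7*6))² = (16 + 7*(23 - 48)/(20 - 42))² = (16 + 7*(-25)/(-22))² = (16 + 7*(-1/22)*(-25))² = (16 + 175/22)² = (527/22)² = 277729/484 ≈ 573.82)
1/r = 1/(277729/484) = 484/277729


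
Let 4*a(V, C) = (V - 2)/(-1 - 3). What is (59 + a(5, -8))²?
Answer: 885481/256 ≈ 3458.9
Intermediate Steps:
a(V, C) = ⅛ - V/16 (a(V, C) = ((V - 2)/(-1 - 3))/4 = ((-2 + V)/(-4))/4 = ((-2 + V)*(-¼))/4 = (½ - V/4)/4 = ⅛ - V/16)
(59 + a(5, -8))² = (59 + (⅛ - 1/16*5))² = (59 + (⅛ - 5/16))² = (59 - 3/16)² = (941/16)² = 885481/256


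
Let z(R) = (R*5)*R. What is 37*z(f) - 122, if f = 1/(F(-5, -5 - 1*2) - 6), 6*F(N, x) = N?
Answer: -198422/1681 ≈ -118.04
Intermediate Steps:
F(N, x) = N/6
f = -6/41 (f = 1/((1/6)*(-5) - 6) = 1/(-5/6 - 6) = 1/(-41/6) = -6/41 ≈ -0.14634)
z(R) = 5*R**2 (z(R) = (5*R)*R = 5*R**2)
37*z(f) - 122 = 37*(5*(-6/41)**2) - 122 = 37*(5*(36/1681)) - 122 = 37*(180/1681) - 122 = 6660/1681 - 122 = -198422/1681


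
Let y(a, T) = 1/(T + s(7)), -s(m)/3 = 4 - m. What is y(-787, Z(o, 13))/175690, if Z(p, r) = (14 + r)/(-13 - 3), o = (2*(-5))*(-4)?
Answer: 8/10277865 ≈ 7.7837e-7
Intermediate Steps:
o = 40 (o = -10*(-4) = 40)
s(m) = -12 + 3*m (s(m) = -3*(4 - m) = -12 + 3*m)
Z(p, r) = -7/8 - r/16 (Z(p, r) = (14 + r)/(-16) = (14 + r)*(-1/16) = -7/8 - r/16)
y(a, T) = 1/(9 + T) (y(a, T) = 1/(T + (-12 + 3*7)) = 1/(T + (-12 + 21)) = 1/(T + 9) = 1/(9 + T))
y(-787, Z(o, 13))/175690 = 1/((9 + (-7/8 - 1/16*13))*175690) = (1/175690)/(9 + (-7/8 - 13/16)) = (1/175690)/(9 - 27/16) = (1/175690)/(117/16) = (16/117)*(1/175690) = 8/10277865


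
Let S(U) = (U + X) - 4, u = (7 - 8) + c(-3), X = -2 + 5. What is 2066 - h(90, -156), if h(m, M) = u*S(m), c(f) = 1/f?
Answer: 6554/3 ≈ 2184.7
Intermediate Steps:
X = 3
u = -4/3 (u = (7 - 8) + 1/(-3) = -1 - 1/3 = -4/3 ≈ -1.3333)
S(U) = -1 + U (S(U) = (U + 3) - 4 = (3 + U) - 4 = -1 + U)
h(m, M) = 4/3 - 4*m/3 (h(m, M) = -4*(-1 + m)/3 = 4/3 - 4*m/3)
2066 - h(90, -156) = 2066 - (4/3 - 4/3*90) = 2066 - (4/3 - 120) = 2066 - 1*(-356/3) = 2066 + 356/3 = 6554/3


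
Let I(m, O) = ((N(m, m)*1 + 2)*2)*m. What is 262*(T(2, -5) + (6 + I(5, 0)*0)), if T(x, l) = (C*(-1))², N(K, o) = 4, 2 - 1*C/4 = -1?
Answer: 39300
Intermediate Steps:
C = 12 (C = 8 - 4*(-1) = 8 + 4 = 12)
I(m, O) = 12*m (I(m, O) = ((4*1 + 2)*2)*m = ((4 + 2)*2)*m = (6*2)*m = 12*m)
T(x, l) = 144 (T(x, l) = (12*(-1))² = (-12)² = 144)
262*(T(2, -5) + (6 + I(5, 0)*0)) = 262*(144 + (6 + (12*5)*0)) = 262*(144 + (6 + 60*0)) = 262*(144 + (6 + 0)) = 262*(144 + 6) = 262*150 = 39300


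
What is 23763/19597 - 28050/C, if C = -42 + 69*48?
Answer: -15733028/2136073 ≈ -7.3654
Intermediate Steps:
C = 3270 (C = -42 + 3312 = 3270)
23763/19597 - 28050/C = 23763/19597 - 28050/3270 = 23763*(1/19597) - 28050*1/3270 = 23763/19597 - 935/109 = -15733028/2136073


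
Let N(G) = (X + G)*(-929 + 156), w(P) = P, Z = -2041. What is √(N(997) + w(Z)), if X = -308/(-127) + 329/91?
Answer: I*√2119014172301/1651 ≈ 881.7*I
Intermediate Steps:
X = 9973/1651 (X = -308*(-1/127) + 329*(1/91) = 308/127 + 47/13 = 9973/1651 ≈ 6.0406)
N(G) = -7709129/1651 - 773*G (N(G) = (9973/1651 + G)*(-929 + 156) = (9973/1651 + G)*(-773) = -7709129/1651 - 773*G)
√(N(997) + w(Z)) = √((-7709129/1651 - 773*997) - 2041) = √((-7709129/1651 - 770681) - 2041) = √(-1280103460/1651 - 2041) = √(-1283473151/1651) = I*√2119014172301/1651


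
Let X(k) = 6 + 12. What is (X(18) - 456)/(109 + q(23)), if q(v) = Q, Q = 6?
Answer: -438/115 ≈ -3.8087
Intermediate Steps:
X(k) = 18
q(v) = 6
(X(18) - 456)/(109 + q(23)) = (18 - 456)/(109 + 6) = -438/115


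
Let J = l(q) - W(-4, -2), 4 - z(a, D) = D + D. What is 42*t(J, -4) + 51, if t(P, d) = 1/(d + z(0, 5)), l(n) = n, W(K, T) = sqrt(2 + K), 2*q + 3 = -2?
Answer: 234/5 ≈ 46.800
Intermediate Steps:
q = -5/2 (q = -3/2 + (1/2)*(-2) = -3/2 - 1 = -5/2 ≈ -2.5000)
z(a, D) = 4 - 2*D (z(a, D) = 4 - (D + D) = 4 - 2*D)
J = -5/2 - I*sqrt(2) (J = -5/2 - sqrt(2 - 4) = -5/2 - sqrt(-2) = -5/2 - I*sqrt(2) ≈ -2.5 - 1.4142*I)
t(P, d) = 1/(-6 + d) (t(P, d) = 1/(d + (4 - 2*5)) = 1/(d + (4 - 10)) = 1/(d - 6) = 1/(-6 + d))
42*t(J, -4) + 51 = 42/(-6 - 4) + 51 = 42/(-10) + 51 = 42*(-1/10) + 51 = -21/5 + 51 = 234/5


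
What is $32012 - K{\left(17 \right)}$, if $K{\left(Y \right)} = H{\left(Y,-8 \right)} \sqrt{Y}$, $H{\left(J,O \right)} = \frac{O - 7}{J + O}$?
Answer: $32012 + \frac{5 \sqrt{17}}{3} \approx 32019.0$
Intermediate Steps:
$H{\left(J,O \right)} = \frac{-7 + O}{J + O}$
$K{\left(Y \right)} = - \frac{15 \sqrt{Y}}{-8 + Y}$ ($K{\left(Y \right)} = \frac{-7 - 8}{Y - 8} \sqrt{Y} = \frac{1}{-8 + Y} \left(-15\right) \sqrt{Y} = - \frac{15}{-8 + Y} \sqrt{Y} = - \frac{15 \sqrt{Y}}{-8 + Y}$)
$32012 - K{\left(17 \right)} = 32012 - - \frac{15 \sqrt{17}}{-8 + 17} = 32012 - - \frac{15 \sqrt{17}}{9} = 32012 - \left(-15\right) \sqrt{17} \cdot \frac{1}{9} = 32012 - - \frac{5 \sqrt{17}}{3} = 32012 + \frac{5 \sqrt{17}}{3}$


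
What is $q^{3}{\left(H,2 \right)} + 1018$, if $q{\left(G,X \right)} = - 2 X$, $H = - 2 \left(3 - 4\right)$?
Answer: $954$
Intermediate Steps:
$H = 2$ ($H = \left(-2\right) \left(-1\right) = 2$)
$q^{3}{\left(H,2 \right)} + 1018 = \left(\left(-2\right) 2\right)^{3} + 1018 = \left(-4\right)^{3} + 1018 = -64 + 1018 = 954$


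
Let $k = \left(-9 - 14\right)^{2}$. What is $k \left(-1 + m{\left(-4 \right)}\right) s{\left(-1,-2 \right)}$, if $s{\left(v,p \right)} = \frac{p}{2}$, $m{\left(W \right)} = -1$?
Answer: $1058$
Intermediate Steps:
$s{\left(v,p \right)} = \frac{p}{2}$ ($s{\left(v,p \right)} = p \frac{1}{2} = \frac{p}{2}$)
$k = 529$ ($k = \left(-23\right)^{2} = 529$)
$k \left(-1 + m{\left(-4 \right)}\right) s{\left(-1,-2 \right)} = 529 \left(-1 - 1\right) \frac{1}{2} \left(-2\right) = 529 \left(\left(-2\right) \left(-1\right)\right) = 529 \cdot 2 = 1058$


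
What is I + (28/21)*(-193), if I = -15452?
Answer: -47128/3 ≈ -15709.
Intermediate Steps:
I + (28/21)*(-193) = -15452 + (28/21)*(-193) = -15452 + (28*(1/21))*(-193) = -15452 + (4/3)*(-193) = -15452 - 772/3 = -47128/3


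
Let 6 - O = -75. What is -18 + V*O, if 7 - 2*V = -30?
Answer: 2961/2 ≈ 1480.5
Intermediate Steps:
V = 37/2 (V = 7/2 - ½*(-30) = 7/2 + 15 = 37/2 ≈ 18.500)
O = 81 (O = 6 - 1*(-75) = 6 + 75 = 81)
-18 + V*O = -18 + (37/2)*81 = -18 + 2997/2 = 2961/2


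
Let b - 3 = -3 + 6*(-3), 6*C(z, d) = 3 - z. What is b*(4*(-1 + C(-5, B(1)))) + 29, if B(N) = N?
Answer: 5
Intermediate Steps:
C(z, d) = ½ - z/6 (C(z, d) = (3 - z)/6 = ½ - z/6)
b = -18 (b = 3 + (-3 + 6*(-3)) = 3 + (-3 - 18) = 3 - 21 = -18)
b*(4*(-1 + C(-5, B(1)))) + 29 = -72*(-1 + (½ - ⅙*(-5))) + 29 = -72*(-1 + (½ + ⅚)) + 29 = -72*(-1 + 4/3) + 29 = -72/3 + 29 = -18*4/3 + 29 = -24 + 29 = 5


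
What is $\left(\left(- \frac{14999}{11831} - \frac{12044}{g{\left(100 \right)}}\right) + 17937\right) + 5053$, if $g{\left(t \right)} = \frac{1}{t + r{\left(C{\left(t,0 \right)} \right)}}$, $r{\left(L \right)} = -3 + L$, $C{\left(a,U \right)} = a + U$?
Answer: $- \frac{27799055417}{11831} \approx -2.3497 \cdot 10^{6}$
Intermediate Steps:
$C{\left(a,U \right)} = U + a$
$g{\left(t \right)} = \frac{1}{-3 + 2 t}$ ($g{\left(t \right)} = \frac{1}{t + \left(-3 + \left(0 + t\right)\right)} = \frac{1}{t + \left(-3 + t\right)} = \frac{1}{-3 + 2 t}$)
$\left(\left(- \frac{14999}{11831} - \frac{12044}{g{\left(100 \right)}}\right) + 17937\right) + 5053 = \left(\left(- \frac{14999}{11831} - \frac{12044}{\frac{1}{-3 + 2 \cdot 100}}\right) + 17937\right) + 5053 = \left(\left(\left(-14999\right) \frac{1}{11831} - \frac{12044}{\frac{1}{-3 + 200}}\right) + 17937\right) + 5053 = \left(\left(- \frac{14999}{11831} - \frac{12044}{\frac{1}{197}}\right) + 17937\right) + 5053 = \left(\left(- \frac{14999}{11831} - 12044 \frac{1}{\frac{1}{197}}\right) + 17937\right) + 5053 = \left(\left(- \frac{14999}{11831} - 2372668\right) + 17937\right) + 5053 = \left(- \frac{28071050107}{11831} + 17937\right) + 5053 = - \frac{27858837460}{11831} + 5053 = - \frac{27799055417}{11831}$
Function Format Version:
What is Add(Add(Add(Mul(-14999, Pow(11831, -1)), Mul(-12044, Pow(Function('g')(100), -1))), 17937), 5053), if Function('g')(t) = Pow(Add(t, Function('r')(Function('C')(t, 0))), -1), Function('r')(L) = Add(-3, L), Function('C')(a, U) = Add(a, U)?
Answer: Rational(-27799055417, 11831) ≈ -2.3497e+6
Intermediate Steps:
Function('C')(a, U) = Add(U, a)
Function('g')(t) = Pow(Add(-3, Mul(2, t)), -1) (Function('g')(t) = Pow(Add(t, Add(-3, Add(0, t))), -1) = Pow(Add(t, Add(-3, t)), -1) = Pow(Add(-3, Mul(2, t)), -1))
Add(Add(Add(Mul(-14999, Pow(11831, -1)), Mul(-12044, Pow(Function('g')(100), -1))), 17937), 5053) = Add(Add(Add(Mul(-14999, Pow(11831, -1)), Mul(-12044, Pow(Pow(Add(-3, Mul(2, 100)), -1), -1))), 17937), 5053) = Add(Add(Add(Mul(-14999, Rational(1, 11831)), Mul(-12044, Pow(Pow(Add(-3, 200), -1), -1))), 17937), 5053) = Add(Add(Add(Rational(-14999, 11831), Mul(-12044, Pow(Pow(197, -1), -1))), 17937), 5053) = Add(Add(Add(Rational(-14999, 11831), Mul(-12044, Pow(Rational(1, 197), -1))), 17937), 5053) = Add(Add(Add(Rational(-14999, 11831), Mul(-12044, 197)), 17937), 5053) = Add(Add(Add(Rational(-14999, 11831), -2372668), 17937), 5053) = Add(Add(Rational(-28071050107, 11831), 17937), 5053) = Add(Rational(-27858837460, 11831), 5053) = Rational(-27799055417, 11831)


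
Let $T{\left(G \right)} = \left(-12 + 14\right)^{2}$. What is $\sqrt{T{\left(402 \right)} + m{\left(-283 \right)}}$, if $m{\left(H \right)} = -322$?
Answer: $i \sqrt{318} \approx 17.833 i$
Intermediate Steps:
$T{\left(G \right)} = 4$ ($T{\left(G \right)} = 2^{2} = 4$)
$\sqrt{T{\left(402 \right)} + m{\left(-283 \right)}} = \sqrt{4 - 322} = \sqrt{-318} = i \sqrt{318}$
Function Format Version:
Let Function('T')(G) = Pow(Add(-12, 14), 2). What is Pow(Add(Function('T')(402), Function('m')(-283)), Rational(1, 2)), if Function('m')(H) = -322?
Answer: Mul(I, Pow(318, Rational(1, 2))) ≈ Mul(17.833, I)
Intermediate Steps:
Function('T')(G) = 4 (Function('T')(G) = Pow(2, 2) = 4)
Pow(Add(Function('T')(402), Function('m')(-283)), Rational(1, 2)) = Pow(Add(4, -322), Rational(1, 2)) = Pow(-318, Rational(1, 2)) = Mul(I, Pow(318, Rational(1, 2)))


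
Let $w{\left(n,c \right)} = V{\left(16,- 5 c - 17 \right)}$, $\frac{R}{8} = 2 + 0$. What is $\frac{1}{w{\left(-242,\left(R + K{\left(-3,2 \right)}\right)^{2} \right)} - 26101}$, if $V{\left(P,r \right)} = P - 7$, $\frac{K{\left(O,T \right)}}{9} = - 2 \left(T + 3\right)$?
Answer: $- \frac{1}{26092} \approx -3.8326 \cdot 10^{-5}$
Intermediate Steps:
$R = 16$ ($R = 8 \left(2 + 0\right) = 8 \cdot 2 = 16$)
$K{\left(O,T \right)} = -54 - 18 T$ ($K{\left(O,T \right)} = 9 \left(- 2 \left(T + 3\right)\right) = 9 \left(- 2 \left(3 + T\right)\right) = 9 \left(-6 - 2 T\right) = -54 - 18 T$)
$V{\left(P,r \right)} = -7 + P$
$w{\left(n,c \right)} = 9$ ($w{\left(n,c \right)} = -7 + 16 = 9$)
$\frac{1}{w{\left(-242,\left(R + K{\left(-3,2 \right)}\right)^{2} \right)} - 26101} = \frac{1}{9 - 26101} = \frac{1}{-26092} = - \frac{1}{26092}$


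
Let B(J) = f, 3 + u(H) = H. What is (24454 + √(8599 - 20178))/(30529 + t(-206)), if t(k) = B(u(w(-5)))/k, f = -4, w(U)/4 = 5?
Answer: 2518762/3144489 + 103*I*√11579/3144489 ≈ 0.80101 + 0.0035247*I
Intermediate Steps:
w(U) = 20 (w(U) = 4*5 = 20)
u(H) = -3 + H
B(J) = -4
t(k) = -4/k
(24454 + √(8599 - 20178))/(30529 + t(-206)) = (24454 + √(8599 - 20178))/(30529 - 4/(-206)) = (24454 + √(-11579))/(30529 - 4*(-1/206)) = (24454 + I*√11579)/(30529 + 2/103) = (24454 + I*√11579)/(3144489/103) = (24454 + I*√11579)*(103/3144489) = 2518762/3144489 + 103*I*√11579/3144489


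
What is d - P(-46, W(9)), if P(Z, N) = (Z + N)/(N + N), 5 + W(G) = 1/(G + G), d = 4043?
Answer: 718737/178 ≈ 4037.8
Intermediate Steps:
W(G) = -5 + 1/(2*G) (W(G) = -5 + 1/(G + G) = -5 + 1/(2*G))
P(Z, N) = (N + Z)/(2*N) (P(Z, N) = (N + Z)/((2*N)) = (N + Z)*(1/(2*N)) = (N + Z)/(2*N))
d - P(-46, W(9)) = 4043 - ((-5 + (½)/9) - 46)/(2*(-5 + (½)/9)) = 4043 - ((-5 + (½)*(⅑)) - 46)/(2*(-5 + (½)*(⅑))) = 4043 - ((-5 + 1/18) - 46)/(2*(-5 + 1/18)) = 4043 - (-89/18 - 46)/(2*(-89/18)) = 4043 - (-18)*(-917)/(2*89*18) = 4043 - 1*917/178 = 4043 - 917/178 = 718737/178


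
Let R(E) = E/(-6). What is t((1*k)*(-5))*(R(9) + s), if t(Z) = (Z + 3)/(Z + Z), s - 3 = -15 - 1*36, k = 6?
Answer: -891/40 ≈ -22.275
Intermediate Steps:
s = -48 (s = 3 + (-15 - 1*36) = 3 + (-15 - 36) = 3 - 51 = -48)
t(Z) = (3 + Z)/(2*Z) (t(Z) = (3 + Z)/((2*Z)) = (3 + Z)*(1/(2*Z)) = (3 + Z)/(2*Z))
R(E) = -E/6 (R(E) = E*(-1/6) = -E/6)
t((1*k)*(-5))*(R(9) + s) = ((3 + (1*6)*(-5))/(2*(((1*6)*(-5)))))*(-1/6*9 - 48) = ((3 + 6*(-5))/(2*((6*(-5)))))*(-3/2 - 48) = ((1/2)*(3 - 30)/(-30))*(-99/2) = ((1/2)*(-1/30)*(-27))*(-99/2) = (9/20)*(-99/2) = -891/40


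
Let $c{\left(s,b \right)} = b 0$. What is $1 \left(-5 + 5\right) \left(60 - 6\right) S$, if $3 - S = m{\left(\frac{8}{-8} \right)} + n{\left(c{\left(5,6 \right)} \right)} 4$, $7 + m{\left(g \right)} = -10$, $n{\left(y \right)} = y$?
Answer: $0$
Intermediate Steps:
$c{\left(s,b \right)} = 0$
$m{\left(g \right)} = -17$ ($m{\left(g \right)} = -7 - 10 = -17$)
$S = 20$ ($S = 3 - \left(-17 + 0 \cdot 4\right) = 3 - \left(-17 + 0\right) = 3 - -17 = 3 + 17 = 20$)
$1 \left(-5 + 5\right) \left(60 - 6\right) S = 1 \left(-5 + 5\right) \left(60 - 6\right) 20 = 1 \cdot 0 \left(60 - 6\right) 20 = 0 \cdot 54 \cdot 20 = 0 \cdot 20 = 0$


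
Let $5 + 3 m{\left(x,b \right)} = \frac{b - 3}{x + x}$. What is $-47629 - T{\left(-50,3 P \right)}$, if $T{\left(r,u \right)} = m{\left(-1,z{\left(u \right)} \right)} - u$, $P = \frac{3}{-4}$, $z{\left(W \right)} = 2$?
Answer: $- \frac{190519}{4} \approx -47630.0$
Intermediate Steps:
$P = - \frac{3}{4}$ ($P = 3 \left(- \frac{1}{4}\right) = - \frac{3}{4} \approx -0.75$)
$m{\left(x,b \right)} = - \frac{5}{3} + \frac{-3 + b}{6 x}$ ($m{\left(x,b \right)} = - \frac{5}{3} + \frac{\left(b - 3\right) \frac{1}{x + x}}{3} = - \frac{5}{3} + \frac{\left(-3 + b\right) \frac{1}{2 x}}{3} = - \frac{5}{3} + \frac{\frac{1}{2} \frac{1}{x} \left(-3 + b\right)}{3} = - \frac{5}{3} + \frac{-3 + b}{6 x}$)
$T{\left(r,u \right)} = - \frac{3}{2} - u$ ($T{\left(r,u \right)} = \frac{-3 + 2 - -10}{6 \left(-1\right)} - u = \frac{1}{6} \left(-1\right) \left(-3 + 2 + 10\right) - u = \frac{1}{6} \left(-1\right) 9 - u = - \frac{3}{2} - u$)
$-47629 - T{\left(-50,3 P \right)} = -47629 - \left(- \frac{3}{2} - 3 \left(- \frac{3}{4}\right)\right) = -47629 - \left(- \frac{3}{2} - - \frac{9}{4}\right) = -47629 - \left(- \frac{3}{2} + \frac{9}{4}\right) = -47629 - \frac{3}{4} = - \frac{190519}{4}$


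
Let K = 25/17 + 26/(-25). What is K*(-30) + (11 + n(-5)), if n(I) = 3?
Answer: 92/85 ≈ 1.0824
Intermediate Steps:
K = 183/425 (K = 25*(1/17) + 26*(-1/25) = 25/17 - 26/25 = 183/425 ≈ 0.43059)
K*(-30) + (11 + n(-5)) = (183/425)*(-30) + (11 + 3) = -1098/85 + 14 = 92/85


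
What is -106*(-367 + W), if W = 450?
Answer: -8798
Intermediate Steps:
-106*(-367 + W) = -106*(-367 + 450) = -106*83 = -8798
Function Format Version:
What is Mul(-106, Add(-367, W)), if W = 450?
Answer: -8798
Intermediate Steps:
Mul(-106, Add(-367, W)) = Mul(-106, Add(-367, 450)) = Mul(-106, 83) = -8798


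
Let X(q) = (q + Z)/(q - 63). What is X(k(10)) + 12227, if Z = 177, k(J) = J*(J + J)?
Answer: 1675476/137 ≈ 12230.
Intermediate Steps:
k(J) = 2*J**2 (k(J) = J*(2*J) = 2*J**2)
X(q) = (177 + q)/(-63 + q) (X(q) = (q + 177)/(q - 63) = (177 + q)/(-63 + q))
X(k(10)) + 12227 = (177 + 2*10**2)/(-63 + 2*10**2) + 12227 = (177 + 2*100)/(-63 + 2*100) + 12227 = (177 + 200)/(-63 + 200) + 12227 = 377/137 + 12227 = 1675476/137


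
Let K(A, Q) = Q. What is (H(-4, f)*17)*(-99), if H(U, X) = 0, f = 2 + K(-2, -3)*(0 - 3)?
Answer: 0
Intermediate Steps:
f = 11 (f = 2 - 3*(0 - 3) = 2 - 3*(-3) = 2 + 9 = 11)
(H(-4, f)*17)*(-99) = (0*17)*(-99) = 0*(-99) = 0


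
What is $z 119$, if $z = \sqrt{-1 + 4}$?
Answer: $119 \sqrt{3} \approx 206.11$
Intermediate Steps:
$z = \sqrt{3} \approx 1.732$
$z 119 = \sqrt{3} \cdot 119 = 119 \sqrt{3}$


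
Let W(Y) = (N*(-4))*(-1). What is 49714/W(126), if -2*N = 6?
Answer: -24857/6 ≈ -4142.8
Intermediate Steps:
N = -3 (N = -1/2*6 = -3)
W(Y) = -12 (W(Y) = -3*(-4)*(-1) = 12*(-1) = -12)
49714/W(126) = 49714/(-12) = 49714*(-1/12) = -24857/6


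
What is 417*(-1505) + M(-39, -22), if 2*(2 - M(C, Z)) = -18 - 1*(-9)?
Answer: -1255157/2 ≈ -6.2758e+5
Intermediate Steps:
M(C, Z) = 13/2 (M(C, Z) = 2 - (-18 - 1*(-9))/2 = 2 - (-18 + 9)/2 = 2 - ½*(-9) = 2 + 9/2 = 13/2)
417*(-1505) + M(-39, -22) = 417*(-1505) + 13/2 = -627585 + 13/2 = -1255157/2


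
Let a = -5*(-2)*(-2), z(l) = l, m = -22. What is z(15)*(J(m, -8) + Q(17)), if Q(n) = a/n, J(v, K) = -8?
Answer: -2340/17 ≈ -137.65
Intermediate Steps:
a = -20 (a = 10*(-2) = -20)
Q(n) = -20/n
z(15)*(J(m, -8) + Q(17)) = 15*(-8 - 20/17) = 15*(-156/17) = -2340/17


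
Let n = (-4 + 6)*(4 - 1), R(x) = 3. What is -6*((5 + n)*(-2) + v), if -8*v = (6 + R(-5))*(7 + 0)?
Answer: 717/4 ≈ 179.25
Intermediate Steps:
n = 6 (n = 2*3 = 6)
v = -63/8 (v = -(6 + 3)*(7 + 0)/8 = -9*7/8 = -⅛*63 = -63/8 ≈ -7.8750)
-6*((5 + n)*(-2) + v) = -6*((5 + 6)*(-2) - 63/8) = -6*(11*(-2) - 63/8) = -6*(-22 - 63/8) = -6*(-239/8) = 717/4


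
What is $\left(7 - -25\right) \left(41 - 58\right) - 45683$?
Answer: $-46227$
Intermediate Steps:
$\left(7 - -25\right) \left(41 - 58\right) - 45683 = \left(7 + 25\right) \left(-17\right) - 45683 = 32 \left(-17\right) - 45683 = -544 - 45683 = -46227$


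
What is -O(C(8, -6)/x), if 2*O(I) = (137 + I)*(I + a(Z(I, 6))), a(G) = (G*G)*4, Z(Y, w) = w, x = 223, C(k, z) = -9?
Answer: -490244913/49729 ≈ -9858.3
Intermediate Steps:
a(G) = 4*G² (a(G) = G²*4 = 4*G²)
O(I) = (137 + I)*(144 + I)/2 (O(I) = ((137 + I)*(I + 4*6²))/2 = ((137 + I)*(I + 4*36))/2 = ((137 + I)*(I + 144))/2 = ((137 + I)*(144 + I))/2 = (137 + I)*(144 + I)/2)
-O(C(8, -6)/x) = -(9864 + (-9/223)²/2 + 281*(-9/223)/2) = -(9864 + (-9*1/223)²/2 + 281*(-9*1/223)/2) = -(9864 + (-9/223)²/2 + (281/2)*(-9/223)) = -(9864 + (½)*(81/49729) - 2529/446) = -(9864 + 81/99458 - 2529/446) = -1*490244913/49729 = -490244913/49729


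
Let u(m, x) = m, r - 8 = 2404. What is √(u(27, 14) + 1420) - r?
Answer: -2412 + √1447 ≈ -2374.0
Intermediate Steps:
r = 2412 (r = 8 + 2404 = 2412)
√(u(27, 14) + 1420) - r = √(27 + 1420) - 1*2412 = √1447 - 2412 = -2412 + √1447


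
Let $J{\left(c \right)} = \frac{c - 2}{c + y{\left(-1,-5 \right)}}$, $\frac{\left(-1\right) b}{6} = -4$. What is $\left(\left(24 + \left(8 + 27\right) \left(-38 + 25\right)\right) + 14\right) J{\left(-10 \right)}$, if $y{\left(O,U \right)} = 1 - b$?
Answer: $- \frac{1668}{11} \approx -151.64$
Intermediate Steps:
$b = 24$ ($b = \left(-6\right) \left(-4\right) = 24$)
$y{\left(O,U \right)} = -23$ ($y{\left(O,U \right)} = 1 - 24 = -23$)
$J{\left(c \right)} = \frac{-2 + c}{-23 + c}$ ($J{\left(c \right)} = \frac{c - 2}{c - 23} = \frac{-2 + c}{-23 + c}$)
$\left(\left(24 + \left(8 + 27\right) \left(-38 + 25\right)\right) + 14\right) J{\left(-10 \right)} = \left(\left(24 + \left(8 + 27\right) \left(-38 + 25\right)\right) + 14\right) \frac{-2 - 10}{-23 - 10} = \left(\left(24 + 35 \left(-13\right)\right) + 14\right) \frac{1}{-33} \left(-12\right) = \left(\left(24 - 455\right) + 14\right) \left(\left(- \frac{1}{33}\right) \left(-12\right)\right) = \left(-431 + 14\right) \frac{4}{11} = \left(-417\right) \frac{4}{11} = - \frac{1668}{11}$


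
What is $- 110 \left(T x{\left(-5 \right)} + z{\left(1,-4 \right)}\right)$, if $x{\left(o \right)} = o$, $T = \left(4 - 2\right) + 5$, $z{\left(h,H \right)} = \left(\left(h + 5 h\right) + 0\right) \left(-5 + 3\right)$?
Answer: $5170$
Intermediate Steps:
$z{\left(h,H \right)} = - 12 h$ ($z{\left(h,H \right)} = \left(6 h + 0\right) \left(-2\right) = 6 h \left(-2\right) = - 12 h$)
$T = 7$ ($T = 2 + 5 = 7$)
$- 110 \left(T x{\left(-5 \right)} + z{\left(1,-4 \right)}\right) = - 110 \left(7 \left(-5\right) - 12\right) = - 110 \left(-35 - 12\right) = \left(-110\right) \left(-47\right) = 5170$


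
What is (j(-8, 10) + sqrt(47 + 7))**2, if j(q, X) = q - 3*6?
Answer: 730 - 156*sqrt(6) ≈ 347.88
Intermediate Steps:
j(q, X) = -18 + q (j(q, X) = q - 18 = -18 + q)
(j(-8, 10) + sqrt(47 + 7))**2 = ((-18 - 8) + sqrt(47 + 7))**2 = (-26 + sqrt(54))**2 = (-26 + 3*sqrt(6))**2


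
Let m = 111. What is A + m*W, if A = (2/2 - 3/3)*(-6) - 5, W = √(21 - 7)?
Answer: -5 + 111*√14 ≈ 410.32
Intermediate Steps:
W = √14 ≈ 3.7417
A = -5 (A = (2*(½) - 3*⅓)*(-6) - 5 = (1 - 1)*(-6) - 5 = 0*(-6) - 5 = 0 - 5 = -5)
A + m*W = -5 + 111*√14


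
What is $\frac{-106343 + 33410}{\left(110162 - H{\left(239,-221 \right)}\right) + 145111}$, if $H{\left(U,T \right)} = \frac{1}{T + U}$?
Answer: $- \frac{1312794}{4594913} \approx -0.28571$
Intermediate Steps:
$\frac{-106343 + 33410}{\left(110162 - H{\left(239,-221 \right)}\right) + 145111} = \frac{-106343 + 33410}{\left(110162 - \frac{1}{-221 + 239}\right) + 145111} = - \frac{72933}{\left(110162 - \frac{1}{18}\right) + 145111} = - \frac{72933}{\frac{1982915}{18} + 145111} = - \frac{72933}{\frac{4594913}{18}} = \left(-72933\right) \frac{18}{4594913} = - \frac{1312794}{4594913}$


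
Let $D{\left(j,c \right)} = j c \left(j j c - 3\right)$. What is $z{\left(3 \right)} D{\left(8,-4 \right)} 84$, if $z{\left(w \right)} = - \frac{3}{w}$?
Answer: $-696192$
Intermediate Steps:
$D{\left(j,c \right)} = c j \left(-3 + c j^{2}\right)$ ($D{\left(j,c \right)} = c j \left(j^{2} c - 3\right) = c j \left(c j^{2} - 3\right) = c j \left(-3 + c j^{2}\right)$)
$z{\left(3 \right)} D{\left(8,-4 \right)} 84 = - \frac{3}{3} \left(\left(-4\right) 8 \left(-3 - 4 \cdot 8^{2}\right)\right) 84 = \left(-3\right) \frac{1}{3} \left(\left(-4\right) 8 \left(-3 - 256\right)\right) 84 = - \left(-4\right) 8 \left(-3 - 256\right) 84 = - \left(-4\right) 8 \left(-259\right) 84 = \left(-1\right) 8288 \cdot 84 = \left(-8288\right) 84 = -696192$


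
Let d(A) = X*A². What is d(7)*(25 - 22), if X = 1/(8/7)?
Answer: 1029/8 ≈ 128.63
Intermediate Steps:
X = 7/8 (X = 1/(8*(⅐)) = 1/(8/7) = 7/8 ≈ 0.87500)
d(A) = 7*A²/8
d(7)*(25 - 22) = ((7/8)*7²)*(25 - 22) = ((7/8)*49)*3 = (343/8)*3 = 1029/8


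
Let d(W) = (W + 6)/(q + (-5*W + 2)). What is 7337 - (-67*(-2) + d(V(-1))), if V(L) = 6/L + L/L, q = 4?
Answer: 223292/31 ≈ 7203.0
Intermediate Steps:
V(L) = 1 + 6/L (V(L) = 6/L + 1 = 1 + 6/L)
d(W) = (6 + W)/(6 - 5*W) (d(W) = (W + 6)/(4 + (-5*W + 2)) = (6 + W)/(4 + (2 - 5*W)) = (6 + W)/(6 - 5*W))
7337 - (-67*(-2) + d(V(-1))) = 7337 - (-67*(-2) + (6 + (6 - 1)/(-1))/(6 - 5*(6 - 1)/(-1))) = 7337 - (134 + (6 - 1*5)/(6 - (-5)*5)) = 7337 - (134 + (6 - 5)/(6 - 5*(-5))) = 7337 - (134 + 1/(6 + 25)) = 7337 - (134 + 1/31) = 7337 - 1*4155/31 = 7337 - 4155/31 = 223292/31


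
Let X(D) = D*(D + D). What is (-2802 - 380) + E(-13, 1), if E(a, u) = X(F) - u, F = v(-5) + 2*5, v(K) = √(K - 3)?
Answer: -2999 + 80*I*√2 ≈ -2999.0 + 113.14*I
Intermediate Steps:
v(K) = √(-3 + K)
F = 10 + 2*I*√2 (F = √(-3 - 5) + 2*5 = √(-8) + 10 = 2*I*√2 + 10 = 10 + 2*I*√2 ≈ 10.0 + 2.8284*I)
X(D) = 2*D² (X(D) = D*(2*D) = 2*D²)
E(a, u) = -u + 2*(10 + 2*I*√2)² (E(a, u) = 2*(10 + 2*I*√2)² - u = -u + 2*(10 + 2*I*√2)²)
(-2802 - 380) + E(-13, 1) = (-2802 - 380) + (184 - 1*1 + 80*I*√2) = -3182 + (184 - 1 + 80*I*√2) = -3182 + (183 + 80*I*√2) = -2999 + 80*I*√2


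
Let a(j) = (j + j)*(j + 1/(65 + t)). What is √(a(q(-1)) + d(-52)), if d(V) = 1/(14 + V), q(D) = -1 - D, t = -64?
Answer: I*√38/38 ≈ 0.16222*I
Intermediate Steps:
a(j) = 2*j*(1 + j) (a(j) = (j + j)*(j + 1/(65 - 64)) = (2*j)*(j + 1/1) = (2*j)*(j + 1) = (2*j)*(1 + j) = 2*j*(1 + j))
√(a(q(-1)) + d(-52)) = √(2*(-1 - 1*(-1))*(1 + (-1 - 1*(-1))) + 1/(14 - 52)) = √(2*(-1 + 1)*(1 + (-1 + 1)) + 1/(-38)) = √(2*0*(1 + 0) - 1/38) = √(2*0*1 - 1/38) = √(0 - 1/38) = √(-1/38) = I*√38/38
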